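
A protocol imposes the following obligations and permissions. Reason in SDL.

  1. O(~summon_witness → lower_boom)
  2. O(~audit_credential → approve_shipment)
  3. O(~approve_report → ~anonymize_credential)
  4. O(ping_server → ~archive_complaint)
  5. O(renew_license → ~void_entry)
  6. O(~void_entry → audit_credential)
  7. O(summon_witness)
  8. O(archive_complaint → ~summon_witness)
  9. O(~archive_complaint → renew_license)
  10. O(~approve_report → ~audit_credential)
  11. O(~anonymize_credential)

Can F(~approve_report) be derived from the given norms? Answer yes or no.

Premise 7 states O(summon_witness) outright.
Premise 8 is O(archive_complaint → ~summon_witness); contrapositively O(summon_witness → ~archive_complaint). Since O(summon_witness) holds, K gives O(~archive_complaint).
Premise 9 is O(~archive_complaint → renew_license); since O(~archive_complaint), deontic closure gives O(renew_license).
Applying K to premise 5 (O(renew_license → ~void_entry)) and O(renew_license) yields O(~void_entry).
With premise 6, O(~void_entry → audit_credential), the K-axiom yields O(audit_credential).
Premise 10, O(~approve_report → ~audit_credential), contraposes to O(audit_credential → approve_report); with O(audit_credential) we get O(approve_report).
Premises 1, 2, 3, 4, 11 do not contribute to this derivation.
So O(approve_report) holds, i.e. F(~approve_report). The claim follows.

Yes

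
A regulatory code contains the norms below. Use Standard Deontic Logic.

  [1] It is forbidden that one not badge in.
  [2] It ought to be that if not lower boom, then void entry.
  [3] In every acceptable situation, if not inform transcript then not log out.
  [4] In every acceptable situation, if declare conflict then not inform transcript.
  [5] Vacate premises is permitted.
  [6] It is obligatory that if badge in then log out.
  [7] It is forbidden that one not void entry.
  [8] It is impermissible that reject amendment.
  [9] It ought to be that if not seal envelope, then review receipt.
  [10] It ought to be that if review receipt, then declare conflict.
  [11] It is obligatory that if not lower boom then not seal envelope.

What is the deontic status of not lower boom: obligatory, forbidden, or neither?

Forbidden

F(¬badge_in) at premise 1 means O(badge_in).
From O(badge_in) and premise 6, O(badge_in → log_out), we obtain O(log_out).
Premise 3, O(¬inform_transcript → ¬log_out), contraposes to O(log_out → inform_transcript); with O(log_out) we get O(inform_transcript).
Premise 4 is O(declare_conflict → ¬inform_transcript); contrapositively O(inform_transcript → ¬declare_conflict). Since O(inform_transcript) holds, K gives O(¬declare_conflict).
Premise 10, O(review_receipt → declare_conflict), contraposes to O(¬declare_conflict → ¬review_receipt); with O(¬declare_conflict) we get O(¬review_receipt).
Premise 9 is O(¬seal_envelope → review_receipt); contrapositively O(¬review_receipt → seal_envelope). Since O(¬review_receipt) holds, K gives O(seal_envelope).
Premise 11 is O(¬lower_boom → ¬seal_envelope); contrapositively O(seal_envelope → lower_boom). Since O(seal_envelope) holds, K gives O(lower_boom).
Premises 2, 5, 7, 8 do not contribute to this derivation.
Thus O(lower_boom), which is F(¬lower_boom): ¬lower_boom is forbidden.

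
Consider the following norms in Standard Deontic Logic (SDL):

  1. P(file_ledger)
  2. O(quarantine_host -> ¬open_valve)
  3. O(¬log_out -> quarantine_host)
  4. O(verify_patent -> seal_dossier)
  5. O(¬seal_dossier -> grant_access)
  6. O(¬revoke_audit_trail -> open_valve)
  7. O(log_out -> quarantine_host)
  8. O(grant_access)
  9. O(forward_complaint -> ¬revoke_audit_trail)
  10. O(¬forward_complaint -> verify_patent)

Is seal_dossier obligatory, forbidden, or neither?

Obligatory

Premises 7 and 3 are O(log_out -> quarantine_host) and O(¬log_out -> quarantine_host); every ideal world satisfies log_out or ¬log_out, so in either case quarantine_host holds — hence O(quarantine_host).
From O(quarantine_host) and premise 2, O(quarantine_host -> ¬open_valve), we obtain O(¬open_valve).
The contrapositive of premise 6 (O(¬revoke_audit_trail -> open_valve)) is O(¬open_valve -> revoke_audit_trail), and O(¬open_valve) is already established, so O(revoke_audit_trail).
The contrapositive of premise 9 (O(forward_complaint -> ¬revoke_audit_trail)) is O(revoke_audit_trail -> ¬forward_complaint), and O(revoke_audit_trail) is already established, so O(¬forward_complaint).
Applying K to premise 10 (O(¬forward_complaint -> verify_patent)) and O(¬forward_complaint) yields O(verify_patent).
Applying K to premise 4 (O(verify_patent -> seal_dossier)) and O(verify_patent) yields O(seal_dossier).
Premises 1, 5, 8 do not contribute to this derivation.
Hence seal_dossier is obligatory.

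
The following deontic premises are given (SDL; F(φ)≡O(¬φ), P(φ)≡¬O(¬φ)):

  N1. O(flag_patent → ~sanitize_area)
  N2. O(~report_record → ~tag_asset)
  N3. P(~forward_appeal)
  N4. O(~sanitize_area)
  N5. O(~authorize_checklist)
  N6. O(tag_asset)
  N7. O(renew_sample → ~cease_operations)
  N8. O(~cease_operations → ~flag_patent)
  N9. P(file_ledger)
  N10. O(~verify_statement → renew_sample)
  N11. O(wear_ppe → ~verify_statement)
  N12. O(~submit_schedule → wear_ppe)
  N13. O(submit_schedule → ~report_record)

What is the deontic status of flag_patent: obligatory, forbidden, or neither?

Forbidden

Premise 6 gives O(tag_asset).
Premise 2 is O(~report_record → ~tag_asset); contrapositively O(tag_asset → report_record). Since O(tag_asset) holds, K gives O(report_record).
Premise 13, O(submit_schedule → ~report_record), contraposes to O(report_record → ~submit_schedule); with O(report_record) we get O(~submit_schedule).
With premise 12, O(~submit_schedule → wear_ppe), the K-axiom yields O(wear_ppe).
From O(wear_ppe) and premise 11, O(wear_ppe → ~verify_statement), we obtain O(~verify_statement).
With premise 10, O(~verify_statement → renew_sample), the K-axiom yields O(renew_sample).
Premise 7 is O(renew_sample → ~cease_operations); since O(renew_sample), deontic closure gives O(~cease_operations).
Premise 8 is O(~cease_operations → ~flag_patent); since O(~cease_operations), deontic closure gives O(~flag_patent).
Premises 1, 3, 4, 5, 9 do not contribute to this derivation.
Thus O(~flag_patent), which is F(flag_patent): flag_patent is forbidden.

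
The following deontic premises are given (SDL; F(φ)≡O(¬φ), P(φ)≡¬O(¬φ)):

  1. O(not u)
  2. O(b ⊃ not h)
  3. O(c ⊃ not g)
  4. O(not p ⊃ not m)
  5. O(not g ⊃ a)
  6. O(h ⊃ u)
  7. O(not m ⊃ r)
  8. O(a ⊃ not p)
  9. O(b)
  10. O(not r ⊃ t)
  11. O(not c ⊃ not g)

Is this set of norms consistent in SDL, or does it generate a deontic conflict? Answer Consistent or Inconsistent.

Premise 6 is O(h ⊃ u), but O(h) is not derivable from the premises, so it does not yield O(u).
So O(u) is not derivable, and the apparent clash with O(not u) does not arise.
A world satisfying every obligation exists (e.g. a=true, b=true, c=false, g=false, h=false, m=false, p=false, r=true, t=false, u=false); no atom is both obligatory and forbidden, so the set is consistent.

Consistent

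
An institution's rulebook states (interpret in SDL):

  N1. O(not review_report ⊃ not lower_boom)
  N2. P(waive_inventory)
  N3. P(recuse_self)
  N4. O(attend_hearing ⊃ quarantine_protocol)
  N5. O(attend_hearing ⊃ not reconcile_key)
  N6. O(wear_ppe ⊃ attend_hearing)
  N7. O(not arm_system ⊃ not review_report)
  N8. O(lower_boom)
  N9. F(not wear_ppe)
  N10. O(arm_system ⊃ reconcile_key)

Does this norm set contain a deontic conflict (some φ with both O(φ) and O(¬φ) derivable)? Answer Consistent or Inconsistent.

Premise 8 gives O(lower_boom).
The contrapositive of premise 1 (O(not review_report ⊃ not lower_boom)) is O(lower_boom ⊃ review_report), and O(lower_boom) is already established, so O(review_report).
Premise 7 is O(not arm_system ⊃ not review_report); contrapositively O(review_report ⊃ arm_system). Since O(review_report) holds, K gives O(arm_system).
From O(arm_system) and premise 10, O(arm_system ⊃ reconcile_key), we obtain O(reconcile_key).
Premise 5 is O(attend_hearing ⊃ not reconcile_key); contrapositively O(reconcile_key ⊃ not attend_hearing). Since O(reconcile_key) holds, K gives O(not attend_hearing).
The contrapositive of premise 6 (O(wear_ppe ⊃ attend_hearing)) is O(not attend_hearing ⊃ not wear_ppe), and O(not attend_hearing) is already established, so O(not wear_ppe).
Yet premise 9 is F(not wear_ppe), i.e. O(wear_ppe).
We now have both O(not wear_ppe) and O(wear_ppe) — wear_ppe is simultaneously obligatory and forbidden, violating the D-axiom.

Inconsistent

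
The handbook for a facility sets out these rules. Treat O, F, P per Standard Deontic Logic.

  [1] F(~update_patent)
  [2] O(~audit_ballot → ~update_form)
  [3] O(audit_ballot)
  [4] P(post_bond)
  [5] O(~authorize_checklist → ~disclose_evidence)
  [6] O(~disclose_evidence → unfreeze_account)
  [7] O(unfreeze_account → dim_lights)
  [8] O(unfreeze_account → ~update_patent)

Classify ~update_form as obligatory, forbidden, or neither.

Premise 2 is O(~audit_ballot → ~update_form), but O(~audit_ballot) is not derivable from the premises, so it does not yield O(~update_form).
No premise or chain of K-axiom applications forces O(~update_form), and none forces O(update_form). So ~update_form is neither obligatory nor forbidden under these norms.

Neither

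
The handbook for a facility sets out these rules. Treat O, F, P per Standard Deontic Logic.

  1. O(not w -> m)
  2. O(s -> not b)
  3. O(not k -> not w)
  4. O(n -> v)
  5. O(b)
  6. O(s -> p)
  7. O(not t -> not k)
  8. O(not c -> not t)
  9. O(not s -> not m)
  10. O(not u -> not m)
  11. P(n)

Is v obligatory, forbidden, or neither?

Premise 4 is O(n -> v), but O(n) is not derivable from the premises (the permission P(n) asserts only not O(not n), not O(n)), so it does not yield O(v).
No premise or chain of K-axiom applications forces O(v), and none forces O(not v). So v is neither obligatory nor forbidden under these norms.

Neither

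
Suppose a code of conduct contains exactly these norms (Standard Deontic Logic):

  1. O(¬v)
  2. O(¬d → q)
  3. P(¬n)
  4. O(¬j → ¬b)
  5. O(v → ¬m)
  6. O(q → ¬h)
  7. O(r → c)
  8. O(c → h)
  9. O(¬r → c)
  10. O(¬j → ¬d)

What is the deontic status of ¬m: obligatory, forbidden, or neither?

Premise 5 is O(v → ¬m), but O(v) is not derivable from the premises, so it does not yield O(¬m).
No premise or chain of K-axiom applications forces O(¬m), and none forces O(m). So ¬m is neither obligatory nor forbidden under these norms.

Neither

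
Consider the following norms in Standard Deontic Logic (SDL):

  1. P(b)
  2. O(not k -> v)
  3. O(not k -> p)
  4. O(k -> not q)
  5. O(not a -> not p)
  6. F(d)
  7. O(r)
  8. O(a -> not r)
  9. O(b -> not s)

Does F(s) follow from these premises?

No

Premise 9 is O(b -> not s), but O(b) is not derivable from the premises (the permission P(b) asserts only not O(not b), not O(b)), so it does not yield O(not s).
No other premise forces O(not s). An ideal world satisfying every premise can still have s true, so F(s) is not derivable.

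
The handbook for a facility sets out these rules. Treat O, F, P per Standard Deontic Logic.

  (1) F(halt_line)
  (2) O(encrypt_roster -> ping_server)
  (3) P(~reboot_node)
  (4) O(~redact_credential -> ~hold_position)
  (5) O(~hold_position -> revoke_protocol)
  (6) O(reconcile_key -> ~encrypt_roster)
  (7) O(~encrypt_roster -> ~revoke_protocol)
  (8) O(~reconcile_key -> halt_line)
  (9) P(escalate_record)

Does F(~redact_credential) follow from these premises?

Premise 1, F(halt_line), is equivalent to O(~halt_line).
The contrapositive of premise 8 (O(~reconcile_key -> halt_line)) is O(~halt_line -> reconcile_key), and O(~halt_line) is already established, so O(reconcile_key).
Applying K to premise 6 (O(reconcile_key -> ~encrypt_roster)) and O(reconcile_key) yields O(~encrypt_roster).
Applying K to premise 7 (O(~encrypt_roster -> ~revoke_protocol)) and O(~encrypt_roster) yields O(~revoke_protocol).
The contrapositive of premise 5 (O(~hold_position -> revoke_protocol)) is O(~revoke_protocol -> hold_position), and O(~revoke_protocol) is already established, so O(hold_position).
Premise 4 is O(~redact_credential -> ~hold_position); contrapositively O(hold_position -> redact_credential). Since O(hold_position) holds, K gives O(redact_credential).
Premises 2, 3, 9 do not contribute to this derivation.
So O(redact_credential) holds, i.e. F(~redact_credential). The claim follows.

Yes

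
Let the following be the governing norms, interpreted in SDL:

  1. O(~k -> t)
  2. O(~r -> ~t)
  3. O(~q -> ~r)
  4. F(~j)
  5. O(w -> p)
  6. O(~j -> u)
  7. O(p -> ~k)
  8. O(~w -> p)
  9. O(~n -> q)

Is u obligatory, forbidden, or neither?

Neither

Premise 6 is O(~j -> u), but O(~j) is not derivable from the premises, so it does not yield O(u).
No premise or chain of K-axiom applications forces O(u), and none forces O(~u). So u is neither obligatory nor forbidden under these norms.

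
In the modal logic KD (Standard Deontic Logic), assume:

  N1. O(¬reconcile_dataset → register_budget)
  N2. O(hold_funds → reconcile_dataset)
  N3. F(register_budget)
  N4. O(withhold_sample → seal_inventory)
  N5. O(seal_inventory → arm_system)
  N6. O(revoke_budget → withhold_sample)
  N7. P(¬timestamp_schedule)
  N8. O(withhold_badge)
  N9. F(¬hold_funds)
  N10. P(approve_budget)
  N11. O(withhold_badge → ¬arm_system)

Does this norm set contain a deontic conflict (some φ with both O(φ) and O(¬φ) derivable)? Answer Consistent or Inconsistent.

Premise 1 is O(¬reconcile_dataset → register_budget), but O(¬reconcile_dataset) is not derivable from the premises, so it does not yield O(register_budget).
So O(register_budget) is not derivable, and the apparent clash with O(¬register_budget) does not arise.
A world satisfying every obligation exists (e.g. approve_budget=false, arm_system=false, hold_funds=true, reconcile_dataset=true, register_budget=false, revoke_budget=false, seal_inventory=false, timestamp_schedule=false, withhold_badge=true, withhold_sample=false); no atom is both obligatory and forbidden, so the set is consistent.

Consistent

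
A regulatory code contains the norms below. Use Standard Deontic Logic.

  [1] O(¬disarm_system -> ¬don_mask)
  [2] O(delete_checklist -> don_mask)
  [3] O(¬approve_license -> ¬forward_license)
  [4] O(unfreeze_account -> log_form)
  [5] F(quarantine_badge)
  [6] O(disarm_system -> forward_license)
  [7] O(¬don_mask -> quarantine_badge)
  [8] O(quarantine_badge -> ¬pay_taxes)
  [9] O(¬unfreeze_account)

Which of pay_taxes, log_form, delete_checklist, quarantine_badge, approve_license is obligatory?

approve_license

Premise 5 is F(quarantine_badge), i.e. O(¬quarantine_badge).
The contrapositive of premise 7 (O(¬don_mask -> quarantine_badge)) is O(¬quarantine_badge -> don_mask), and O(¬quarantine_badge) is already established, so O(don_mask).
Premise 1 is O(¬disarm_system -> ¬don_mask); contrapositively O(don_mask -> disarm_system). Since O(don_mask) holds, K gives O(disarm_system).
Premise 6 is O(disarm_system -> forward_license); since O(disarm_system), deontic closure gives O(forward_license).
Premise 3, O(¬approve_license -> ¬forward_license), contraposes to O(forward_license -> approve_license); with O(forward_license) we get O(approve_license).
So O(approve_license) holds — approve_license is obligatory. None of the other listed options is made obligatory by any chain of premises.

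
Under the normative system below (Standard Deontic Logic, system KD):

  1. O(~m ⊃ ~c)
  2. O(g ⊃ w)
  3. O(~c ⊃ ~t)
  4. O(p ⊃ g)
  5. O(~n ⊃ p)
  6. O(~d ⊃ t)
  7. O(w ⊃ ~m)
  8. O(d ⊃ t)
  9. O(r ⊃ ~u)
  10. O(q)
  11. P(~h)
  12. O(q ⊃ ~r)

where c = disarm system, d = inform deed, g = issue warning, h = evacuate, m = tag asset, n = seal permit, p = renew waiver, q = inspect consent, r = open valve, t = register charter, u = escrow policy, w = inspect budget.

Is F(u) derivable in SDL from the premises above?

Premise 9 is O(r ⊃ ~u), but O(r) is not derivable from the premises, so it does not yield O(~u).
No other premise forces O(~u). An ideal world satisfying every premise can still have u true, so F(u) is not derivable.

No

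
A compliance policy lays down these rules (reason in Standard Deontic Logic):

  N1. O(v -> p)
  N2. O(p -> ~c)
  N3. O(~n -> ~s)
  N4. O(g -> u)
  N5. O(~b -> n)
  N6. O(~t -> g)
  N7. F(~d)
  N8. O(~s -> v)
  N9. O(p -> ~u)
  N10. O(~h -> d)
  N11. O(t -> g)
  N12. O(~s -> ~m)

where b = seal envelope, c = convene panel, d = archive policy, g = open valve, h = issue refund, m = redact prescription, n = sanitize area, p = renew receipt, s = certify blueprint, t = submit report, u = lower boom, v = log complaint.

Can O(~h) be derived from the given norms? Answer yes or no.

Premise 10 is O(~h -> d); even if O(d) held, inferring O(~h) would be affirming the consequent — invalid.
No other premise forces O(~h). An ideal world satisfying every premise can still have ~h false, so O(~h) is not derivable.

No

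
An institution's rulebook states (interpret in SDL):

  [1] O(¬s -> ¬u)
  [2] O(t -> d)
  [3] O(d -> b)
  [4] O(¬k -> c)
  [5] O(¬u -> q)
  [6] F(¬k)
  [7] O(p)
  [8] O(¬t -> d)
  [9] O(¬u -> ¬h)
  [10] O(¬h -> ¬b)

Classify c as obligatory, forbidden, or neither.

Premise 4 is O(¬k -> c), but O(¬k) is not derivable from the premises, so it does not yield O(c).
No premise or chain of K-axiom applications forces O(c), and none forces O(¬c). So c is neither obligatory nor forbidden under these norms.

Neither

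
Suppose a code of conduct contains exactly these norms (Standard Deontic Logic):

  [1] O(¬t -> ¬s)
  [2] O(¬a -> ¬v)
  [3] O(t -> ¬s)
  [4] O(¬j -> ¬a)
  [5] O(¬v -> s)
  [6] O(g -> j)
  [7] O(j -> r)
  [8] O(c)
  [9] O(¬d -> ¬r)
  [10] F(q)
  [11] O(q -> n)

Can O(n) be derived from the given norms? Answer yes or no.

No

Premise 11 is O(q -> n), but O(q) is not derivable from the premises, so it does not yield O(n).
No other premise forces O(n). An ideal world satisfying every premise can still have n false, so O(n) is not derivable.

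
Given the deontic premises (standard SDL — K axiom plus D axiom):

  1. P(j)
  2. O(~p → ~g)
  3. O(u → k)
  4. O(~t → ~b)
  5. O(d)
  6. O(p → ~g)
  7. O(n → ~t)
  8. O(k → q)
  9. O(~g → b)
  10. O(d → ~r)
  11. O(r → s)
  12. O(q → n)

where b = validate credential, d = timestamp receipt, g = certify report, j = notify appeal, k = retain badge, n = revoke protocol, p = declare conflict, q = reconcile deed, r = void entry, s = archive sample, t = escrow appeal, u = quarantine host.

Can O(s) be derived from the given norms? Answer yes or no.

Premise 11 is O(r → s), but O(r) is not derivable from the premises, so it does not yield O(s).
No other premise forces O(s). An ideal world satisfying every premise can still have s false, so O(s) is not derivable.

No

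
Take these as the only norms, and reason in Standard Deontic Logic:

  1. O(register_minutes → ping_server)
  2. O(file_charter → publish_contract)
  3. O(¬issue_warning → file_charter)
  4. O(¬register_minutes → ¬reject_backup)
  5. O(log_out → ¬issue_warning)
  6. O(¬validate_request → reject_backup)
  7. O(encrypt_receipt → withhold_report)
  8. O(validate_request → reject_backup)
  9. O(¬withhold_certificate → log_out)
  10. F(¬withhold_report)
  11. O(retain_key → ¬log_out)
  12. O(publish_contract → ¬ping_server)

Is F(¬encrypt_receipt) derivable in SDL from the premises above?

Premise 7 is O(encrypt_receipt → withhold_report); even if O(withhold_report) held, inferring O(encrypt_receipt) would be affirming the consequent — invalid.
No other premise forces O(encrypt_receipt). An ideal world satisfying every premise can still have ¬encrypt_receipt true, so F(¬encrypt_receipt) is not derivable.

No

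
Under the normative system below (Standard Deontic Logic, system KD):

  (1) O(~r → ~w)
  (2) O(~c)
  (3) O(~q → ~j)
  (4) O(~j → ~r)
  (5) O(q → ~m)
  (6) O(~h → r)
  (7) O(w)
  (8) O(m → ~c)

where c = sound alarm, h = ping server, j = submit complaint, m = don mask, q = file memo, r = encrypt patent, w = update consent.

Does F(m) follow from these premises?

Yes

Premise 7 states O(w) outright.
Premise 1 is O(~r → ~w); contrapositively O(w → r). Since O(w) holds, K gives O(r).
The contrapositive of premise 4 (O(~j → ~r)) is O(r → j), and O(r) is already established, so O(j).
Premise 3, O(~q → ~j), contraposes to O(j → q); with O(j) we get O(q).
Premise 5 is O(q → ~m); since O(q), deontic closure gives O(~m).
Premises 2, 6, 8 do not contribute to this derivation.
So O(~m) holds, i.e. F(m). The claim follows.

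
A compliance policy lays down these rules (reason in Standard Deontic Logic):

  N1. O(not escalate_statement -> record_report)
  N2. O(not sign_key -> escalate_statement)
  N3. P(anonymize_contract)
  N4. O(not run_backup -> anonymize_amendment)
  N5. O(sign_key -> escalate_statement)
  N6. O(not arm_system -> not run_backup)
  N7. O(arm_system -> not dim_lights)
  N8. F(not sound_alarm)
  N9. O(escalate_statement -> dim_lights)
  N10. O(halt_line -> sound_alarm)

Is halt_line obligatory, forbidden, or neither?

Premise 10 is O(halt_line -> sound_alarm); even if O(sound_alarm) held, inferring O(halt_line) would be affirming the consequent — invalid.
No premise or chain of K-axiom applications forces O(halt_line), and none forces O(not halt_line). So halt_line is neither obligatory nor forbidden under these norms.

Neither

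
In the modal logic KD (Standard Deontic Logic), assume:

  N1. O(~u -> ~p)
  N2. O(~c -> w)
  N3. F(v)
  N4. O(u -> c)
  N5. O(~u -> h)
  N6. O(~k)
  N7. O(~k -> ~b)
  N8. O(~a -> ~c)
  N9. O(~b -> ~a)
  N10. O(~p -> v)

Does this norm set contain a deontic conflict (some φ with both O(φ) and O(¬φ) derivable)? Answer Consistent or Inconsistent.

Premise 3, F(v), is equivalent to O(~v).
Premise 10 is O(~p -> v); contrapositively O(~v -> p). Since O(~v) holds, K gives O(p).
Premise 1 is O(~u -> ~p); contrapositively O(p -> u). Since O(p) holds, K gives O(u).
From O(u) and premise 4, O(u -> c), we obtain O(c).
The contrapositive of premise 8 (O(~a -> ~c)) is O(c -> a), and O(c) is already established, so O(a).
Premise 9, O(~b -> ~a), contraposes to O(a -> b); with O(a) we get O(b).
Premise 7, O(~k -> ~b), contraposes to O(b -> k); with O(b) we get O(k).
But premise 6 directly asserts O(~k).
We now have both O(k) and O(~k) — k is simultaneously obligatory and forbidden, violating the D-axiom.

Inconsistent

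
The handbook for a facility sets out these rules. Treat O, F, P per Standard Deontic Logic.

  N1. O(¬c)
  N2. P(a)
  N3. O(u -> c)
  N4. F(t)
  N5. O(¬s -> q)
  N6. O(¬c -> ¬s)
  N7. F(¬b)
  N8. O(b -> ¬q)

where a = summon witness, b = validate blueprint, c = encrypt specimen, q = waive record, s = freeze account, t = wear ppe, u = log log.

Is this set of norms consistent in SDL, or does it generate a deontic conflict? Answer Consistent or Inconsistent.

Inconsistent

Premise 7, F(¬b), is equivalent to O(b).
From O(b) and premise 8, O(b -> ¬q), we obtain O(¬q).
The contrapositive of premise 5 (O(¬s -> q)) is O(¬q -> s), and O(¬q) is already established, so O(s).
Premise 6 is O(¬c -> ¬s); contrapositively O(s -> c). Since O(s) holds, K gives O(c).
However, premise 1 gives O(¬c).
We now have both O(c) and O(¬c) — c is simultaneously obligatory and forbidden, violating the D-axiom.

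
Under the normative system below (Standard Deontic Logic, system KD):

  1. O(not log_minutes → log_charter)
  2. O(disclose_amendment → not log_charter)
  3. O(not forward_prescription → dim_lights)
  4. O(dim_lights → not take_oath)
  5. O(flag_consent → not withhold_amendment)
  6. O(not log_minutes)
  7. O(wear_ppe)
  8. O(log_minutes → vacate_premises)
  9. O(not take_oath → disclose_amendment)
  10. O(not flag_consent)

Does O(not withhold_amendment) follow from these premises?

Premise 5 is O(flag_consent → not withhold_amendment), but O(flag_consent) is not derivable from the premises, so it does not yield O(not withhold_amendment).
No other premise forces O(not withhold_amendment). An ideal world satisfying every premise can still have not withhold_amendment false, so O(not withhold_amendment) is not derivable.

No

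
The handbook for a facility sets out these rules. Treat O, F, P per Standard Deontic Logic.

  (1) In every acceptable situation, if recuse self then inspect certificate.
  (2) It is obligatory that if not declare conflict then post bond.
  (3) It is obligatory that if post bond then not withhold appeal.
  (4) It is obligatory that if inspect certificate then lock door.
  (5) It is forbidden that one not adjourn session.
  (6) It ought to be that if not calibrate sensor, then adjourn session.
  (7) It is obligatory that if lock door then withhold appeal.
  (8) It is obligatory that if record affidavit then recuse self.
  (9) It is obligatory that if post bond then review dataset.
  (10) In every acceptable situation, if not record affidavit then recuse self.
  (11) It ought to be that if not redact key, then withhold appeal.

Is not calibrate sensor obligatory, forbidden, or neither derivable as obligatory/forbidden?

Premise 6 is O(¬calibrate_sensor → adjourn_session); even if O(adjourn_session) held, inferring O(¬calibrate_sensor) would be affirming the consequent — invalid.
No premise or chain of K-axiom applications forces O(¬calibrate_sensor), and none forces O(calibrate_sensor). So ¬calibrate_sensor is neither obligatory nor forbidden under these norms.

Neither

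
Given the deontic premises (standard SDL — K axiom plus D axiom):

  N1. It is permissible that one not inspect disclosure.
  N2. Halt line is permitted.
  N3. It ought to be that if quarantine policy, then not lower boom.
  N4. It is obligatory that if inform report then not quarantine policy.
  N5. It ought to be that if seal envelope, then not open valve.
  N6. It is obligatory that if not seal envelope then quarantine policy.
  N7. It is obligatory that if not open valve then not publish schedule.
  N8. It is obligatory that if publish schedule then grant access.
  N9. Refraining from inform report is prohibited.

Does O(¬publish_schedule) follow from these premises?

Premise 9, F(¬inform_report), is equivalent to O(inform_report).
Premise 4 is O(inform_report → ¬quarantine_policy); since O(inform_report), deontic closure gives O(¬quarantine_policy).
Premise 6 is O(¬seal_envelope → quarantine_policy); contrapositively O(¬quarantine_policy → seal_envelope). Since O(¬quarantine_policy) holds, K gives O(seal_envelope).
With premise 5, O(seal_envelope → ¬open_valve), the K-axiom yields O(¬open_valve).
Applying K to premise 7 (O(¬open_valve → ¬publish_schedule)) and O(¬open_valve) yields O(¬publish_schedule).
Premises 1, 2, 3, 8 do not contribute to this derivation.
So O(¬publish_schedule) follows.

Yes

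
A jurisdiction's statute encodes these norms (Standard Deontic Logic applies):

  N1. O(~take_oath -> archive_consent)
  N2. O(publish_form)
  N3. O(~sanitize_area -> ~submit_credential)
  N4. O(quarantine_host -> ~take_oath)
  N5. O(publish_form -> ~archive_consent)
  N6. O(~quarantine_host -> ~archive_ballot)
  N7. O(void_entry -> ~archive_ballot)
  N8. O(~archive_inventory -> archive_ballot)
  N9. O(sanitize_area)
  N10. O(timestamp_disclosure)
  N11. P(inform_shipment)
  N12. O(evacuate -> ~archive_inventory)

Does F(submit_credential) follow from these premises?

No

Premise 3 is O(~sanitize_area -> ~submit_credential), but O(~sanitize_area) is not derivable from the premises, so it does not yield O(~submit_credential).
No other premise forces O(~submit_credential). An ideal world satisfying every premise can still have submit_credential true, so F(submit_credential) is not derivable.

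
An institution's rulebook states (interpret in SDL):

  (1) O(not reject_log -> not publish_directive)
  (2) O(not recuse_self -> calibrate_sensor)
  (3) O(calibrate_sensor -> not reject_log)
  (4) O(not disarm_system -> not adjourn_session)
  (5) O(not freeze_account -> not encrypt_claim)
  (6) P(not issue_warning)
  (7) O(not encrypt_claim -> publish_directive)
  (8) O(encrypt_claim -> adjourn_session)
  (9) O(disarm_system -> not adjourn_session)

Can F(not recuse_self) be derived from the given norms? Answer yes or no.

Premises 4 and 9 are O(not disarm_system -> not adjourn_session) and O(disarm_system -> not adjourn_session); every ideal world satisfies not disarm_system or disarm_system, so in either case not adjourn_session holds — hence O(not adjourn_session).
The contrapositive of premise 8 (O(encrypt_claim -> adjourn_session)) is O(not adjourn_session -> not encrypt_claim), and O(not adjourn_session) is already established, so O(not encrypt_claim).
From O(not encrypt_claim) and premise 7, O(not encrypt_claim -> publish_directive), we obtain O(publish_directive).
Premise 1, O(not reject_log -> not publish_directive), contraposes to O(publish_directive -> reject_log); with O(publish_directive) we get O(reject_log).
Premise 3 is O(calibrate_sensor -> not reject_log); contrapositively O(reject_log -> not calibrate_sensor). Since O(reject_log) holds, K gives O(not calibrate_sensor).
Premise 2 is O(not recuse_self -> calibrate_sensor); contrapositively O(not calibrate_sensor -> recuse_self). Since O(not calibrate_sensor) holds, K gives O(recuse_self).
Premises 5, 6 do not contribute to this derivation.
So O(recuse_self) holds, i.e. F(not recuse_self). The claim follows.

Yes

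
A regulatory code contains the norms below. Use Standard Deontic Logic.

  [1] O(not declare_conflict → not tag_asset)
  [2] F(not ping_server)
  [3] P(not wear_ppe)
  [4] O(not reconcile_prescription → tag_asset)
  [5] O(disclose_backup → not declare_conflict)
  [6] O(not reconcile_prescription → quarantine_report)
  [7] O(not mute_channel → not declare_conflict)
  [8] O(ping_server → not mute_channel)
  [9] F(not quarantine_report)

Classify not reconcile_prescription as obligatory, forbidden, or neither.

Premise 2 is F(not ping_server), i.e. O(ping_server).
Premise 8 is O(ping_server → not mute_channel); since O(ping_server), deontic closure gives O(not mute_channel).
Applying K to premise 7 (O(not mute_channel → not declare_conflict)) and O(not mute_channel) yields O(not declare_conflict).
From O(not declare_conflict) and premise 1, O(not declare_conflict → not tag_asset), we obtain O(not tag_asset).
Premise 4 is O(not reconcile_prescription → tag_asset); contrapositively O(not tag_asset → reconcile_prescription). Since O(not tag_asset) holds, K gives O(reconcile_prescription).
Premises 3, 5, 6, 9 do not contribute to this derivation.
Thus O(reconcile_prescription), which is F(not reconcile_prescription): not reconcile_prescription is forbidden.

Forbidden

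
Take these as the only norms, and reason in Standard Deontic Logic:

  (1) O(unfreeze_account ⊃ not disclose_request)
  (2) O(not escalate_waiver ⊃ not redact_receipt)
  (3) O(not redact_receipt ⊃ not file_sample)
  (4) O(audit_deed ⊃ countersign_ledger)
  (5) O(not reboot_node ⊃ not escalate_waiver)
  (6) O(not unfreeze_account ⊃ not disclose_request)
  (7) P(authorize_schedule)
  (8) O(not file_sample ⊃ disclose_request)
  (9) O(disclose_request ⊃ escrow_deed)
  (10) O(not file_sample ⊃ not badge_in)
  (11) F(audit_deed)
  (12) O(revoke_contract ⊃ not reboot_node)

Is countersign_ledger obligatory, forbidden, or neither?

Neither

Premise 4 is O(audit_deed ⊃ countersign_ledger), but O(audit_deed) is not derivable from the premises, so it does not yield O(countersign_ledger).
No premise or chain of K-axiom applications forces O(countersign_ledger), and none forces O(not countersign_ledger). So countersign_ledger is neither obligatory nor forbidden under these norms.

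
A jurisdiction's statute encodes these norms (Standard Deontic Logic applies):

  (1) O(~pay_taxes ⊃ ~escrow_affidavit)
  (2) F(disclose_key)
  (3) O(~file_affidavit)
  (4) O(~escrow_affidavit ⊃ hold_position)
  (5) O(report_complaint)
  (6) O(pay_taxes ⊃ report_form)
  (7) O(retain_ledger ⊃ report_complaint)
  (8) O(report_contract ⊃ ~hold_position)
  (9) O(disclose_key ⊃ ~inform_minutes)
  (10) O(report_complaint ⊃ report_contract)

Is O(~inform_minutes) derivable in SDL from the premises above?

Premise 9 is O(disclose_key ⊃ ~inform_minutes), but O(disclose_key) is not derivable from the premises, so it does not yield O(~inform_minutes).
No other premise forces O(~inform_minutes). An ideal world satisfying every premise can still have ~inform_minutes false, so O(~inform_minutes) is not derivable.

No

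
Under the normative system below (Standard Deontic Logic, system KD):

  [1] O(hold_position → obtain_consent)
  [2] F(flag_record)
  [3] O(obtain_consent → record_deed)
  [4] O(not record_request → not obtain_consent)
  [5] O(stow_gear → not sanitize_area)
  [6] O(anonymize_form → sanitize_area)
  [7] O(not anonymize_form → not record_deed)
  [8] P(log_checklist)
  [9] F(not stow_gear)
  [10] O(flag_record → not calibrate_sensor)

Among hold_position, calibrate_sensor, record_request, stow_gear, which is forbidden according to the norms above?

hold_position

Premise 9, F(not stow_gear), is equivalent to O(stow_gear).
With premise 5, O(stow_gear → not sanitize_area), the K-axiom yields O(not sanitize_area).
The contrapositive of premise 6 (O(anonymize_form → sanitize_area)) is O(not sanitize_area → not anonymize_form), and O(not sanitize_area) is already established, so O(not anonymize_form).
From O(not anonymize_form) and premise 7, O(not anonymize_form → not record_deed), we obtain O(not record_deed).
The contrapositive of premise 3 (O(obtain_consent → record_deed)) is O(not record_deed → not obtain_consent), and O(not record_deed) is already established, so O(not obtain_consent).
Premise 1, O(hold_position → obtain_consent), contraposes to O(not obtain_consent → not hold_position); with O(not obtain_consent) we get O(not hold_position).
So O(not hold_position) holds, i.e. hold_position is forbidden. None of the other listed options is forbidden under the premises.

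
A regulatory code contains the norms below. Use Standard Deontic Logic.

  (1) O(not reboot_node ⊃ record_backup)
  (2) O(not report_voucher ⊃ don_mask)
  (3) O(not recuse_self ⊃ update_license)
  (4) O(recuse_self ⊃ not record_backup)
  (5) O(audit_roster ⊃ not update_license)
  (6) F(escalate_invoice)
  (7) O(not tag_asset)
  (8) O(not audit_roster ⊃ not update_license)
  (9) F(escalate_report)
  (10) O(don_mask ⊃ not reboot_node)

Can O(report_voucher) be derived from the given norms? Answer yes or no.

Yes

Premises 8 and 5 cover both cases: O(not audit_roster ⊃ not update_license) and O(audit_roster ⊃ not update_license). Since not audit_roster ∨ audit_roster is a tautology, O(not update_license) follows.
Premise 3 is O(not recuse_self ⊃ update_license); contrapositively O(not update_license ⊃ recuse_self). Since O(not update_license) holds, K gives O(recuse_self).
With premise 4, O(recuse_self ⊃ not record_backup), the K-axiom yields O(not record_backup).
Premise 1, O(not reboot_node ⊃ record_backup), contraposes to O(not record_backup ⊃ reboot_node); with O(not record_backup) we get O(reboot_node).
The contrapositive of premise 10 (O(don_mask ⊃ not reboot_node)) is O(reboot_node ⊃ not don_mask), and O(reboot_node) is already established, so O(not don_mask).
Premise 2, O(not report_voucher ⊃ don_mask), contraposes to O(not don_mask ⊃ report_voucher); with O(not don_mask) we get O(report_voucher).
Premises 6, 7, 9 do not contribute to this derivation.
So O(report_voucher) follows.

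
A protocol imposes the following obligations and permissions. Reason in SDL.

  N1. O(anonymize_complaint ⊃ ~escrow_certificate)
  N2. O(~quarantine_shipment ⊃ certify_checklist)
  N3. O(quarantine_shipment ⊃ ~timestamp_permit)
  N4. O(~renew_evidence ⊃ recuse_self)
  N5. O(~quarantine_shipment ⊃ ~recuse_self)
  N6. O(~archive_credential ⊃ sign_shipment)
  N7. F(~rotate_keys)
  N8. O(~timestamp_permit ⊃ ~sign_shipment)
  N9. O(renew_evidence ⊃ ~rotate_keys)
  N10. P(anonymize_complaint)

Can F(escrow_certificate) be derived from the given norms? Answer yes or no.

Premise 1 is O(anonymize_complaint ⊃ ~escrow_certificate), but O(anonymize_complaint) is not derivable from the premises (the permission P(anonymize_complaint) asserts only ~O(~anonymize_complaint), not O(anonymize_complaint)), so it does not yield O(~escrow_certificate).
No other premise forces O(~escrow_certificate). An ideal world satisfying every premise can still have escrow_certificate true, so F(escrow_certificate) is not derivable.

No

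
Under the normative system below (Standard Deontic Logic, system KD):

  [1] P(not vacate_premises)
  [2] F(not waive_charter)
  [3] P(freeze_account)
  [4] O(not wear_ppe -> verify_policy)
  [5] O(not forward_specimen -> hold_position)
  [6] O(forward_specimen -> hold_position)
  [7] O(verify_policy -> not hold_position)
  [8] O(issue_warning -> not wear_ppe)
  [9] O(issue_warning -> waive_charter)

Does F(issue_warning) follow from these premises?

Yes

By case analysis on forward_specimen: premise 6 gives O(forward_specimen -> hold_position) and premise 5 gives O(not forward_specimen -> hold_position), so O(hold_position) either way.
The contrapositive of premise 7 (O(verify_policy -> not hold_position)) is O(hold_position -> not verify_policy), and O(hold_position) is already established, so O(not verify_policy).
Premise 4 is O(not wear_ppe -> verify_policy); contrapositively O(not verify_policy -> wear_ppe). Since O(not verify_policy) holds, K gives O(wear_ppe).
The contrapositive of premise 8 (O(issue_warning -> not wear_ppe)) is O(wear_ppe -> not issue_warning), and O(wear_ppe) is already established, so O(not issue_warning).
Premises 1, 2, 3, 9 do not contribute to this derivation.
So O(not issue_warning) holds, i.e. F(issue_warning). The claim follows.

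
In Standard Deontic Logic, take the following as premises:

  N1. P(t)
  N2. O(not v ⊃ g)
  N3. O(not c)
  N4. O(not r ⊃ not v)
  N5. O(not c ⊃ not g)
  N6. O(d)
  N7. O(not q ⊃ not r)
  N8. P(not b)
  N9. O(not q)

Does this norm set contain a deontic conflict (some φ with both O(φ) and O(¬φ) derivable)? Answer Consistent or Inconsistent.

Premise 3 states O(not c) outright.
Applying K to premise 5 (O(not c ⊃ not g)) and O(not c) yields O(not g).
Premise 2 is O(not v ⊃ g); contrapositively O(not g ⊃ v). Since O(not g) holds, K gives O(v).
The contrapositive of premise 4 (O(not r ⊃ not v)) is O(v ⊃ r), and O(v) is already established, so O(r).
Premise 7 is O(not q ⊃ not r); contrapositively O(r ⊃ q). Since O(r) holds, K gives O(q).
But premise 9 directly asserts O(not q).
We now have both O(q) and O(not q) — q is simultaneously obligatory and forbidden, violating the D-axiom.

Inconsistent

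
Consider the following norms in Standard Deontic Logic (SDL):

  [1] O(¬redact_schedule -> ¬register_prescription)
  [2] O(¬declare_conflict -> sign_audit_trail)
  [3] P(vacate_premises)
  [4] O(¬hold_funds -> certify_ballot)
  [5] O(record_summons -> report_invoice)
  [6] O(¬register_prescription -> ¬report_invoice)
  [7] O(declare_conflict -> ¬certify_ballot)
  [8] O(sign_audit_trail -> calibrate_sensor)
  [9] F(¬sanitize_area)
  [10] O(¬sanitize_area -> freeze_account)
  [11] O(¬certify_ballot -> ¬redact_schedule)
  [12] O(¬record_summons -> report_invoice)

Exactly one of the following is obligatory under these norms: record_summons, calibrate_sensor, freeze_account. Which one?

Premises 12 and 5 are O(¬record_summons -> report_invoice) and O(record_summons -> report_invoice); every ideal world satisfies ¬record_summons or record_summons, so in either case report_invoice holds — hence O(report_invoice).
The contrapositive of premise 6 (O(¬register_prescription -> ¬report_invoice)) is O(report_invoice -> register_prescription), and O(report_invoice) is already established, so O(register_prescription).
Premise 1 is O(¬redact_schedule -> ¬register_prescription); contrapositively O(register_prescription -> redact_schedule). Since O(register_prescription) holds, K gives O(redact_schedule).
The contrapositive of premise 11 (O(¬certify_ballot -> ¬redact_schedule)) is O(redact_schedule -> certify_ballot), and O(redact_schedule) is already established, so O(certify_ballot).
The contrapositive of premise 7 (O(declare_conflict -> ¬certify_ballot)) is O(certify_ballot -> ¬declare_conflict), and O(certify_ballot) is already established, so O(¬declare_conflict).
With premise 2, O(¬declare_conflict -> sign_audit_trail), the K-axiom yields O(sign_audit_trail).
Applying K to premise 8 (O(sign_audit_trail -> calibrate_sensor)) and O(sign_audit_trail) yields O(calibrate_sensor).
So O(calibrate_sensor) holds — calibrate_sensor is obligatory. None of the other listed options is made obligatory by any chain of premises.

calibrate_sensor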